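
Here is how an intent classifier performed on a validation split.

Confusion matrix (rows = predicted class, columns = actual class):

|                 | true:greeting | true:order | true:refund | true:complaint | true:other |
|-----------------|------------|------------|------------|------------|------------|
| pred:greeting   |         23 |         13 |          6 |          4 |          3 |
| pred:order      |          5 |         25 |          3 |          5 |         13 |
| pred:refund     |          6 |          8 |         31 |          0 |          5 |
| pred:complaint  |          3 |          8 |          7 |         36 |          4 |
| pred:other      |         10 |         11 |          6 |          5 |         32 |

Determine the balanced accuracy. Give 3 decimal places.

Balanced accuracy = mean of per-class recall.
  greeting: recall = 23/47 = 0.4894
  order: recall = 25/65 = 0.3846
  refund: recall = 31/53 = 0.5849
  complaint: recall = 36/50 = 0.7200
  other: recall = 32/57 = 0.5614
Mean = (0.4894 + 0.3846 + 0.5849 + 0.7200 + 0.5614) / 5 = 0.548

0.548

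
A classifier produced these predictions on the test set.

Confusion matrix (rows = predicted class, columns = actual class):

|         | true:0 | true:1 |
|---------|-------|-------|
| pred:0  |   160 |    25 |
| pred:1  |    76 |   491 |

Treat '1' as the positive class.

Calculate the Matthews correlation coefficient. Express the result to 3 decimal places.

MCC = (TP·TN − FP·FN) / √((TP+FP)(TP+FN)(TN+FP)(TN+FN))
Numerator = 491·160 − 76·25 = 76660
Denominator = √(567·516·236·185) = √12773693520 = 113020.7659
MCC = 76660 / 113020.7659 = 0.678

0.678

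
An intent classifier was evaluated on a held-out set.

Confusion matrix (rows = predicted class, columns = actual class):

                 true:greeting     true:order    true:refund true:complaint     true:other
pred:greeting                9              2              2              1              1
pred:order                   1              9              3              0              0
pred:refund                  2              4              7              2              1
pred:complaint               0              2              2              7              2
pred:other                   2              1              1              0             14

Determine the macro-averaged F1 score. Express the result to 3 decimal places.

0.608

Per-class F1 score (2·TP/(2·TP+FP+FN)):
  greeting: TP=9, FP=2+2+1+1=6, FN=1+2+0+2=5 → 18/29 = 0.6207
  order: TP=9, FP=1+3+0+0=4, FN=2+4+2+1=9 → 18/31 = 0.5806
  refund: TP=7, FP=2+4+2+1=9, FN=2+3+2+1=8 → 14/31 = 0.4516
  complaint: TP=7, FP=0+2+2+2=6, FN=1+0+2+0=3 → 14/23 = 0.6087
  other: TP=14, FP=2+1+1+0=4, FN=1+0+1+2=4 → 28/36 = 0.7778
Macro-F1 score = mean = (0.6207 + 0.5806 + 0.4516 + 0.6087 + 0.7778) / 5 = 0.608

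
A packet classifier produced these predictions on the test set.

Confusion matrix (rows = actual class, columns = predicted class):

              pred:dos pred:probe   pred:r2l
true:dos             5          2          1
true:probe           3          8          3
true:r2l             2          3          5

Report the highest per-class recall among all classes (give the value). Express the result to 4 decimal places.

0.6250

Per-class recall (TP/(TP+FN)):
  dos: TP=5, FN=2+1=3 → 5/8 = 0.62500
  probe: TP=8, FN=3+3=6 → 8/14 = 0.57143
  r2l: TP=5, FN=2+3=5 → 5/10 = 0.50000
Highest is class 'dos' with recall = 0.6250.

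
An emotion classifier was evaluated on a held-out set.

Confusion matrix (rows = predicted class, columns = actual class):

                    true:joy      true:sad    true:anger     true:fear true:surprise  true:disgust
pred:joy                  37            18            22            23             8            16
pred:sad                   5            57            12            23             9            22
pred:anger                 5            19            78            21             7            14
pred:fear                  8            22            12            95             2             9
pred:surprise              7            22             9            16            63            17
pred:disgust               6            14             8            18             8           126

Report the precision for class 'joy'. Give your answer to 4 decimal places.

0.2984

Treat 'joy' as positive and all other classes as negative.
precision = TP/(TP+FP).
joy: TP=37, FP=18+22+23+8+16=87 → 37/124 = 0.29839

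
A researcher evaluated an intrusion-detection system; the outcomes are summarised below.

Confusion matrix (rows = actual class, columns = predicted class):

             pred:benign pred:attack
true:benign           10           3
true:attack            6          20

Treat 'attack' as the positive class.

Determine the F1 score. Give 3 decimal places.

Precision = TP/(TP+FP) = 20/23 = 0.8696
Recall = TP/(TP+FN) = 20/26 = 0.7692
F1 = 2·TP/(2·TP+FP+FN) = 40/49 = 0.816

0.816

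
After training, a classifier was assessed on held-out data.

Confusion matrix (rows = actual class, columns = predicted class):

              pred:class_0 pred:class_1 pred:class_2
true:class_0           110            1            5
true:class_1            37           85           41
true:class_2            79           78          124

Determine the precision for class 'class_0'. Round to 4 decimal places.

0.4867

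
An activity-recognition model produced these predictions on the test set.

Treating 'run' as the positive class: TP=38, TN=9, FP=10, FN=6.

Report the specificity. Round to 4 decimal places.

0.4737

Specificity = TN/(TN+FP) = 9/(9+10) = 0.4737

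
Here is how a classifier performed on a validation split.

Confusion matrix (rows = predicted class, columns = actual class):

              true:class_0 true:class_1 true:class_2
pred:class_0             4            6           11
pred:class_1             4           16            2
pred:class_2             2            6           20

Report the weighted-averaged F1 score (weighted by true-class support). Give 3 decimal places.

Per-class F1 score (2·TP/(2·TP+FP+FN)):
  class_0: TP=4, FP=6+11=17, FN=4+2=6 → 8/31 = 0.2581
  class_1: TP=16, FP=4+2=6, FN=6+6=12 → 32/50 = 0.6400
  class_2: TP=20, FP=2+6=8, FN=11+2=13 → 40/61 = 0.6557
Weighted-F1 score = Σ (supportᵢ/N)·F1 scoreᵢ with N=71: (10/71)·0.2581 + (28/71)·0.6400 + (33/71)·0.6557 = 0.594

0.594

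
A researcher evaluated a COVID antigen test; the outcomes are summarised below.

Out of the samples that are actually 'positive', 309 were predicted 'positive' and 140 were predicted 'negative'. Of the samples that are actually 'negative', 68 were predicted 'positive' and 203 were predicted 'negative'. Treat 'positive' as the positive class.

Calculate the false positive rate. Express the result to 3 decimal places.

FPR = FP/(FP+TN) = 68/(68+203) = 0.251

0.251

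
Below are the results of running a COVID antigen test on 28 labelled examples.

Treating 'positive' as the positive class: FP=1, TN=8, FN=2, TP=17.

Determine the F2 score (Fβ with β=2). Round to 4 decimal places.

0.9043

Fβ = (1+β²)·TP / ((1+β²)·TP + β²·FN + FP), with β²=4
= 5·17 / (5·17 + 4·2 + 1) = 0.9043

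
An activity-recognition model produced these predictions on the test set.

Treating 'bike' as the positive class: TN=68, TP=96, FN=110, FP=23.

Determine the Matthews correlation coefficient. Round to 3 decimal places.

MCC = (TP·TN − FP·FN) / √((TP+FP)(TP+FN)(TN+FP)(TN+FN))
Numerator = 96·68 − 23·110 = 3998
Denominator = √(119·206·91·178) = √397077772 = 19926.8104
MCC = 3998 / 19926.8104 = 0.201

0.201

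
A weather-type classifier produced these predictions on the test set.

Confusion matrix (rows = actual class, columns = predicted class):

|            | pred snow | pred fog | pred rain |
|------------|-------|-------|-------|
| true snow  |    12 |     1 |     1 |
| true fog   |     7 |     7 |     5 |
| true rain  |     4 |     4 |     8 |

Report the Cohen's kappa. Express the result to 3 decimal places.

0.337

Observed agreement pₒ = trace/N = 27/49 = 0.5510
Expected agreement pₑ = Σ (rowᵢ·colᵢ)/N² = (14·23 + 19·12 + 16·14)/49² = 0.3224
κ = (pₒ − pₑ)/(1 − pₑ) = (0.5510 − 0.3224)/(1 − 0.3224) = 0.337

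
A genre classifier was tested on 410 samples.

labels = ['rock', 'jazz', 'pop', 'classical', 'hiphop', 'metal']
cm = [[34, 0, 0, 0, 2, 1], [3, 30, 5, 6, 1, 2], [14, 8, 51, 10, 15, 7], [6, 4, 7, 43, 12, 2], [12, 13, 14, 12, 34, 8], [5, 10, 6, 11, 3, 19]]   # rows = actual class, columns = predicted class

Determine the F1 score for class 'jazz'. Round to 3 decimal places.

F1 score = 2·TP/(2·TP+FP+FN).
jazz: TP=30, FP=0+8+4+13+10=35, FN=3+5+6+1+2=17 → 60/112 = 0.5357

0.536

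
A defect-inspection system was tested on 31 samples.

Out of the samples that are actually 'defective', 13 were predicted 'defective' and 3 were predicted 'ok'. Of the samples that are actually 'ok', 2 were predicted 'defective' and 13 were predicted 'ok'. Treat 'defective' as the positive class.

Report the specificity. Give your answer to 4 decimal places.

Specificity = TN/(TN+FP) = 13/(13+2) = 0.8667

0.8667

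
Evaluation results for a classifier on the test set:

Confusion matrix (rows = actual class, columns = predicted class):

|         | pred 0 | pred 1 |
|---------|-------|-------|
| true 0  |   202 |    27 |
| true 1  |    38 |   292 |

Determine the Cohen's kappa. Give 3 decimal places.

0.761

Observed agreement pₒ = trace/N = 494/559 = 0.8837
Expected agreement pₑ = Σ (rowᵢ·colᵢ)/N² = (229·240 + 330·319)/559² = 0.5128
κ = (pₒ − pₑ)/(1 − pₑ) = (0.8837 − 0.5128)/(1 − 0.5128) = 0.761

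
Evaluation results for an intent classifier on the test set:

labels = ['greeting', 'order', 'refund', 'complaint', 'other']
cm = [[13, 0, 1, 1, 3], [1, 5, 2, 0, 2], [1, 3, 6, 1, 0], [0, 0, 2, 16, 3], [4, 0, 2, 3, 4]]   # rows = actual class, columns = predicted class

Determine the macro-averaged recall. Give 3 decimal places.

Per-class recall (TP/(TP+FN)):
  greeting: TP=13, FN=0+1+1+3=5 → 13/18 = 0.7222
  order: TP=5, FN=1+2+0+2=5 → 5/10 = 0.5000
  refund: TP=6, FN=1+3+1+0=5 → 6/11 = 0.5455
  complaint: TP=16, FN=0+0+2+3=5 → 16/21 = 0.7619
  other: TP=4, FN=4+0+2+3=9 → 4/13 = 0.3077
Macro-recall = mean = (0.7222 + 0.5000 + 0.5455 + 0.7619 + 0.3077) / 5 = 0.567

0.567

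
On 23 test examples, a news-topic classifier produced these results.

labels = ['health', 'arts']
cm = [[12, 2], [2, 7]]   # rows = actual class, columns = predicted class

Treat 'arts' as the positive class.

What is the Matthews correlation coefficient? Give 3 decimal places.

0.635

MCC = (TP·TN − FP·FN) / √((TP+FP)(TP+FN)(TN+FP)(TN+FN))
Numerator = 7·12 − 2·2 = 80
Denominator = √(9·9·14·14) = √15876 = 126.0000
MCC = 80 / 126.0000 = 0.635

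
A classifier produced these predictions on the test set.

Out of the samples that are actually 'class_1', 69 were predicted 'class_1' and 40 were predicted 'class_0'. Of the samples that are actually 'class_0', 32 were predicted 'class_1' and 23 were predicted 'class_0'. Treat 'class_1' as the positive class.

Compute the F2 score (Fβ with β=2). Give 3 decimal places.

0.642

Fβ = (1+β²)·TP / ((1+β²)·TP + β²·FN + FP), with β²=4
= 5·69 / (5·69 + 4·40 + 32) = 0.642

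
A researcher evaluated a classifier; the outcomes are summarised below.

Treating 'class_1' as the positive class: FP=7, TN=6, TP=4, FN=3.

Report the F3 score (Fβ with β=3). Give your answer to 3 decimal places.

0.541

Fβ = (1+β²)·TP / ((1+β²)·TP + β²·FN + FP), with β²=9
= 10·4 / (10·4 + 9·3 + 7) = 0.541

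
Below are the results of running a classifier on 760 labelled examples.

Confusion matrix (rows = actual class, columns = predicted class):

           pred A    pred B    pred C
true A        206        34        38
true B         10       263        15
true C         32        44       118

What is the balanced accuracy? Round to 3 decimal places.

Balanced accuracy = mean of per-class recall.
  A: recall = 206/278 = 0.7410
  B: recall = 263/288 = 0.9132
  C: recall = 118/194 = 0.6082
Mean = (0.7410 + 0.9132 + 0.6082) / 3 = 0.754

0.754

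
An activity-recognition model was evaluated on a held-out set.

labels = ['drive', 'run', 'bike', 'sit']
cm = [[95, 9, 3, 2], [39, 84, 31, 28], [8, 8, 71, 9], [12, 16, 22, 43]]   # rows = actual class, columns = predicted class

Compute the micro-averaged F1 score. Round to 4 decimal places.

0.6104

Micro-averaging pools counts across classes: ΣTP=293, ΣFP=187, ΣFN=187.
Micro-F1 score = 2·TP/(2·TP+FP+FN) on pooled counts = 0.6104 (equals overall accuracy in single-label multiclass).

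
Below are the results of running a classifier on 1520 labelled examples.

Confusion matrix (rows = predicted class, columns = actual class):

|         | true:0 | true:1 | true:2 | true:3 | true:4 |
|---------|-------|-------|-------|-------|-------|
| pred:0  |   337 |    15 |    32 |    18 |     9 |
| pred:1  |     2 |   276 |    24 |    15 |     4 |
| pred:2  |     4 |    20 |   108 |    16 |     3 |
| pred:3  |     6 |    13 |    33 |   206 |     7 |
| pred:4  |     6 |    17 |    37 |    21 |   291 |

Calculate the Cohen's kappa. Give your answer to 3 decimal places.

Observed agreement pₒ = trace/N = 1218/1520 = 0.8013
Expected agreement pₑ = Σ (rowᵢ·colᵢ)/N² = (355·411 + 341·321 + 234·151 + 276·265 + 314·372)/1520² = 0.2080
κ = (pₒ − pₑ)/(1 − pₑ) = (0.8013 − 0.2080)/(1 − 0.2080) = 0.749

0.749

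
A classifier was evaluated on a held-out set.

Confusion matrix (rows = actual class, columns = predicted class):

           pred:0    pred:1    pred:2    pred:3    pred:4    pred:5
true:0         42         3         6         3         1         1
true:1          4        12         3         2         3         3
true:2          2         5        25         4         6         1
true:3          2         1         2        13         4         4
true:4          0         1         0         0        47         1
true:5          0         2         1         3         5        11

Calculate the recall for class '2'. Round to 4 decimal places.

0.5814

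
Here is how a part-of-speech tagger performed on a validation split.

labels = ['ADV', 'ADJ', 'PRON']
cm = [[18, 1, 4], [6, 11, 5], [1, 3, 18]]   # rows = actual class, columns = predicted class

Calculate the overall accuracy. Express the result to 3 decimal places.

Accuracy = trace / total = (18+11+18=47) / 67 = 47/67 = 0.701

0.701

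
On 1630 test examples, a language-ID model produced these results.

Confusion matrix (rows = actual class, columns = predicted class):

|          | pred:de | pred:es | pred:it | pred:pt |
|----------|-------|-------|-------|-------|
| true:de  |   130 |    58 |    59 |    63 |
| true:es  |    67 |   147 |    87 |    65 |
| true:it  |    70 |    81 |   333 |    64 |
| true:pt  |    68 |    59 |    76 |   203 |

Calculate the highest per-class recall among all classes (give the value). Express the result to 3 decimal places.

0.608

Per-class recall (TP/(TP+FN)):
  de: TP=130, FN=58+59+63=180 → 130/310 = 0.4194
  es: TP=147, FN=67+87+65=219 → 147/366 = 0.4016
  it: TP=333, FN=70+81+64=215 → 333/548 = 0.6077
  pt: TP=203, FN=68+59+76=203 → 203/406 = 0.5000
Highest is class 'it' with recall = 0.608.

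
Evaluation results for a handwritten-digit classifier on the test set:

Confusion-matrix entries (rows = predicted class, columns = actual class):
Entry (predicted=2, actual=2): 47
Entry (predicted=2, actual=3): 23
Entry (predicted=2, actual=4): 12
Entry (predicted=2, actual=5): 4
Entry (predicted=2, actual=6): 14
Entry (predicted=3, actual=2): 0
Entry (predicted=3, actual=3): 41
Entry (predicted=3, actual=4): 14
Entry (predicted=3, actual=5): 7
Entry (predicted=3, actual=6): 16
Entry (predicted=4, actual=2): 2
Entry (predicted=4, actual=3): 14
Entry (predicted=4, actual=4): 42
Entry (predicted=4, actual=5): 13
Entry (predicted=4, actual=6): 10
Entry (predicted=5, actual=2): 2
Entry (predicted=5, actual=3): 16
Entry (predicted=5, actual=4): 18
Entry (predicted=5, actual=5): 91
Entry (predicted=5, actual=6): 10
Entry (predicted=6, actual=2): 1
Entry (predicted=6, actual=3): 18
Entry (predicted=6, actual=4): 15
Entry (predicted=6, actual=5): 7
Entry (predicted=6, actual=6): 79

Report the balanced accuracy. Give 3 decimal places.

0.609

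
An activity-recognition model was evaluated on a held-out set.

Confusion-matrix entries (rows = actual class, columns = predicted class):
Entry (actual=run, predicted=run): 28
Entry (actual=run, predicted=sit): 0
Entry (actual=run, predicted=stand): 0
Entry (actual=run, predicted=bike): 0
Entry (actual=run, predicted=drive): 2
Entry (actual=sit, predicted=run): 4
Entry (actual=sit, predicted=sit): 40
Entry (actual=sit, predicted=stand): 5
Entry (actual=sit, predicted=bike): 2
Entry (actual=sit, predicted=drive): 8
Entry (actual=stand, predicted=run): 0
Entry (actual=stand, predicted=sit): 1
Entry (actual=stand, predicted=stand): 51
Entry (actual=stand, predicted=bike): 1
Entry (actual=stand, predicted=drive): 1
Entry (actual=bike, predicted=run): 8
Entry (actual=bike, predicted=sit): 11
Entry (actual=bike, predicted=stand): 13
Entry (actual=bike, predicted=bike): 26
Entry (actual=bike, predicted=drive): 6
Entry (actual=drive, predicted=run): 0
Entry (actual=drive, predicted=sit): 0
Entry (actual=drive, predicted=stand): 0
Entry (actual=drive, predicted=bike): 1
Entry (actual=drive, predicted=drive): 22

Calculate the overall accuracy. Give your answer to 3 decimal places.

Accuracy = trace / total = (28+40+51+26+22=167) / 230 = 167/230 = 0.726

0.726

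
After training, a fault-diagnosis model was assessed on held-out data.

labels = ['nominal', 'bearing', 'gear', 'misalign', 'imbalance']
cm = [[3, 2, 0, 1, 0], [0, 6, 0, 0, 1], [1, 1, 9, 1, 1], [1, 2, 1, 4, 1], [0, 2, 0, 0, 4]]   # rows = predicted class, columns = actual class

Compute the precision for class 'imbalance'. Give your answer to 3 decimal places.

0.667

precision = TP/(TP+FP).
imbalance: TP=4, FP=0+2+0+0=2 → 4/6 = 0.6667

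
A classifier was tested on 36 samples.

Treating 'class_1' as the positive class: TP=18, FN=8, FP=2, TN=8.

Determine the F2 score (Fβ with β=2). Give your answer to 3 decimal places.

0.726

Fβ = (1+β²)·TP / ((1+β²)·TP + β²·FN + FP), with β²=4
= 5·18 / (5·18 + 4·8 + 2) = 0.726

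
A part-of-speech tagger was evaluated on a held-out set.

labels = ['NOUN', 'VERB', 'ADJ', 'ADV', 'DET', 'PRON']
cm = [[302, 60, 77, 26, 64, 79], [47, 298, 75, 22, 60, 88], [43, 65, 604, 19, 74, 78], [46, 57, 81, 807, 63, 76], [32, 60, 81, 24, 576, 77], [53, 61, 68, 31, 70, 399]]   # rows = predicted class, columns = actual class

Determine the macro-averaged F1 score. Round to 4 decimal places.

Per-class F1 score (2·TP/(2·TP+FP+FN)):
  NOUN: TP=302, FP=60+77+26+64+79=306, FN=47+43+46+32+53=221 → 604/1131 = 0.53404
  VERB: TP=298, FP=47+75+22+60+88=292, FN=60+65+57+60+61=303 → 596/1191 = 0.50042
  ADJ: TP=604, FP=43+65+19+74+78=279, FN=77+75+81+81+68=382 → 1208/1869 = 0.64633
  ADV: TP=807, FP=46+57+81+63+76=323, FN=26+22+19+24+31=122 → 1614/2059 = 0.78388
  DET: TP=576, FP=32+60+81+24+77=274, FN=64+60+74+63+70=331 → 1152/1757 = 0.65566
  PRON: TP=399, FP=53+61+68+31+70=283, FN=79+88+78+76+77=398 → 798/1479 = 0.53955
Macro-F1 score = mean = (0.53404 + 0.50042 + 0.64633 + 0.78388 + 0.65566 + 0.53955) / 6 = 0.6100

0.6100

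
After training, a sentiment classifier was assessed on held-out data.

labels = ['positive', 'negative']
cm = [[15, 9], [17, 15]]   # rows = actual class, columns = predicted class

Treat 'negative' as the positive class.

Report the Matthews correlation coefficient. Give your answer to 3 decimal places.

0.094

MCC = (TP·TN − FP·FN) / √((TP+FP)(TP+FN)(TN+FP)(TN+FN))
Numerator = 15·15 − 9·17 = 72
Denominator = √(24·32·24·32) = √589824 = 768.0000
MCC = 72 / 768.0000 = 0.094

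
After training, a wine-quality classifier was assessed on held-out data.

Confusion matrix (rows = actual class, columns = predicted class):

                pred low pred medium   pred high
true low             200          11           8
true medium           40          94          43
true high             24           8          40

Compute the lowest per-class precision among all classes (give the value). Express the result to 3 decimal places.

0.440

Per-class precision (TP/(TP+FP)):
  low: TP=200, FP=40+24=64 → 200/264 = 0.7576
  medium: TP=94, FP=11+8=19 → 94/113 = 0.8319
  high: TP=40, FP=8+43=51 → 40/91 = 0.4396
Lowest is class 'high' with precision = 0.440.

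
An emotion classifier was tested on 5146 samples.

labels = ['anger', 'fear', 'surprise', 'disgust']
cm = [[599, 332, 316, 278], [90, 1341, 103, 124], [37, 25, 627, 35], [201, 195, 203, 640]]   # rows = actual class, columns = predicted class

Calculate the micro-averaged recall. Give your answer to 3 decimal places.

0.623

Micro-averaging pools counts across classes: ΣTP=3207, ΣFP=1939, ΣFN=1939.
Micro-recall = TP/(TP+FN) on pooled counts = 0.623 (equals overall accuracy in single-label multiclass).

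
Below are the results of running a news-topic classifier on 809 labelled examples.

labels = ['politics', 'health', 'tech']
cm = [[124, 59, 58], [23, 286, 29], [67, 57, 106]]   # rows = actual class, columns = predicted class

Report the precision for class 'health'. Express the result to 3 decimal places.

0.711

Treat 'health' as positive and all other classes as negative.
precision = TP/(TP+FP).
health: TP=286, FP=59+57=116 → 286/402 = 0.7114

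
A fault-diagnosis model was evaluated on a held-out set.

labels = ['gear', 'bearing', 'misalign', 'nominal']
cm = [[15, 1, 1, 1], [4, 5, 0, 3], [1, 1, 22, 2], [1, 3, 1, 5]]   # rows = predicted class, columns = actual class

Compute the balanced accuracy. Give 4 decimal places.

0.6464

Balanced accuracy = mean of per-class recall.
  gear: recall = 15/21 = 0.71429
  bearing: recall = 5/10 = 0.50000
  misalign: recall = 22/24 = 0.91667
  nominal: recall = 5/11 = 0.45455
Mean = (0.71429 + 0.50000 + 0.91667 + 0.45455) / 4 = 0.6464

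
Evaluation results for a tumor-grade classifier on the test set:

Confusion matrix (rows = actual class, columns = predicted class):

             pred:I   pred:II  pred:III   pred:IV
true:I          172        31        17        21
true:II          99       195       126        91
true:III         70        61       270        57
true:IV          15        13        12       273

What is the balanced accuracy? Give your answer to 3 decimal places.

0.639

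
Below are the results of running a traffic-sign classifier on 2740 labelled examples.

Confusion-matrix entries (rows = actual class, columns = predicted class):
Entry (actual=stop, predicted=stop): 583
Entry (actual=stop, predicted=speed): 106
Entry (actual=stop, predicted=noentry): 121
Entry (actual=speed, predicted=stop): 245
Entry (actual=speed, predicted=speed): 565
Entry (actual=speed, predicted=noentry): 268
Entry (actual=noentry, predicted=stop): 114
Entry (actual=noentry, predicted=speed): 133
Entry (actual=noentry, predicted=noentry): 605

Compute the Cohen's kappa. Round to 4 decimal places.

Observed agreement pₒ = trace/N = 1753/2740 = 0.63978
Expected agreement pₑ = Σ (rowᵢ·colᵢ)/N² = (810·942 + 1078·804 + 852·994)/2740² = 0.32988
κ = (pₒ − pₑ)/(1 − pₑ) = (0.63978 − 0.32988)/(1 − 0.32988) = 0.4625

0.4625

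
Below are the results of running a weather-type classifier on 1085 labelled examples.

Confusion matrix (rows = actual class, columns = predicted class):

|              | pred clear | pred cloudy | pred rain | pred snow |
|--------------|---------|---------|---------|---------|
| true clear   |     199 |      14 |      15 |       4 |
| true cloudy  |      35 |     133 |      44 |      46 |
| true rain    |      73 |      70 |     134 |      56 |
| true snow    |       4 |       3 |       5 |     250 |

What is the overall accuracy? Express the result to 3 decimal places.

Accuracy = trace / total = (199+133+134+250=716) / 1085 = 716/1085 = 0.660

0.660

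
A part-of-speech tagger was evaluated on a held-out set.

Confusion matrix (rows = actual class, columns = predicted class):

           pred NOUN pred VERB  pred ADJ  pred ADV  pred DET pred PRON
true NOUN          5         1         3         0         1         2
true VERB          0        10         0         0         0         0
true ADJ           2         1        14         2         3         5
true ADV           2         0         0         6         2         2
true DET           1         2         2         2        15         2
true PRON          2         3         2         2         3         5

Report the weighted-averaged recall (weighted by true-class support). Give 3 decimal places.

Per-class recall (TP/(TP+FN)):
  NOUN: TP=5, FN=1+3+0+1+2=7 → 5/12 = 0.4167
  VERB: TP=10, FN=0+0+0+0+0=0 → 10/10 = 1.0000
  ADJ: TP=14, FN=2+1+2+3+5=13 → 14/27 = 0.5185
  ADV: TP=6, FN=2+0+0+2+2=6 → 6/12 = 0.5000
  DET: TP=15, FN=1+2+2+2+2=9 → 15/24 = 0.6250
  PRON: TP=5, FN=2+3+2+2+3=12 → 5/17 = 0.2941
Weighted-recall = Σ (supportᵢ/N)·recallᵢ with N=102: (12/102)·0.4167 + (10/102)·1.0000 + (27/102)·0.5185 + (12/102)·0.5000 + (24/102)·0.6250 + (17/102)·0.2941 = 0.539

0.539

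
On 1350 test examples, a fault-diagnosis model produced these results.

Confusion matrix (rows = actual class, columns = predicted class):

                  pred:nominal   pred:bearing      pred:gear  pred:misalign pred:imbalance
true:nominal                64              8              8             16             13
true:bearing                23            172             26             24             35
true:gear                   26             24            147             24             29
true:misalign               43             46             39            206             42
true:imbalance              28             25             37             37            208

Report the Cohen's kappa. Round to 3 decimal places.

0.480

Observed agreement pₒ = trace/N = 797/1350 = 0.5904
Expected agreement pₑ = Σ (rowᵢ·colᵢ)/N² = (109·184 + 280·275 + 250·257 + 376·307 + 335·327)/1350² = 0.2120
κ = (pₒ − pₑ)/(1 − pₑ) = (0.5904 − 0.2120)/(1 − 0.2120) = 0.480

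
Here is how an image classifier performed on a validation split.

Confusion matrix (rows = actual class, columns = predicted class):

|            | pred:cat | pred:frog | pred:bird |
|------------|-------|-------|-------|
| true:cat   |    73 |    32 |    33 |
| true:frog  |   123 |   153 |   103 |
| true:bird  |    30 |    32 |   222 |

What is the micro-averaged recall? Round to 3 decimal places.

0.559

Micro-averaging pools counts across classes: ΣTP=448, ΣFP=353, ΣFN=353.
Micro-recall = TP/(TP+FN) on pooled counts = 0.559 (equals overall accuracy in single-label multiclass).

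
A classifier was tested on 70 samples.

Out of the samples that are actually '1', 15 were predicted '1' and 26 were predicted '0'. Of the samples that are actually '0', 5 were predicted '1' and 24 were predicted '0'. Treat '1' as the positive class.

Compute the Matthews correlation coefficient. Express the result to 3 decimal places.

MCC = (TP·TN − FP·FN) / √((TP+FP)(TP+FN)(TN+FP)(TN+FN))
Numerator = 15·24 − 5·26 = 230
Denominator = √(20·41·29·50) = √1189000 = 1090.4128
MCC = 230 / 1090.4128 = 0.211

0.211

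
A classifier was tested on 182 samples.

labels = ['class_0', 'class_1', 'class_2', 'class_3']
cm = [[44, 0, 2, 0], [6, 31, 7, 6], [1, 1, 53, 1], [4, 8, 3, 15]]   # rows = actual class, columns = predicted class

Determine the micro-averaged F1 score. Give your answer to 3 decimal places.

Micro-averaging pools counts across classes: ΣTP=143, ΣFP=39, ΣFN=39.
Micro-F1 score = 2·TP/(2·TP+FP+FN) on pooled counts = 0.786 (equals overall accuracy in single-label multiclass).

0.786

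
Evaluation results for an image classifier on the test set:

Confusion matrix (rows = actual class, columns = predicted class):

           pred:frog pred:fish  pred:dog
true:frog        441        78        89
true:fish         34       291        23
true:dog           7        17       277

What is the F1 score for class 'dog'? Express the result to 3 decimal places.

0.803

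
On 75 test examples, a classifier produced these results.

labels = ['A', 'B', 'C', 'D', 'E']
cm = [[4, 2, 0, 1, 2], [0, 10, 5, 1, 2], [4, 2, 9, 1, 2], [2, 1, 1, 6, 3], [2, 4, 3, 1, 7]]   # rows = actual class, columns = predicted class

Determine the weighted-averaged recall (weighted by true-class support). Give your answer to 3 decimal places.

Per-class recall (TP/(TP+FN)):
  A: TP=4, FN=2+0+1+2=5 → 4/9 = 0.4444
  B: TP=10, FN=0+5+1+2=8 → 10/18 = 0.5556
  C: TP=9, FN=4+2+1+2=9 → 9/18 = 0.5000
  D: TP=6, FN=2+1+1+3=7 → 6/13 = 0.4615
  E: TP=7, FN=2+4+3+1=10 → 7/17 = 0.4118
Weighted-recall = Σ (supportᵢ/N)·recallᵢ with N=75: (9/75)·0.4444 + (18/75)·0.5556 + (18/75)·0.5000 + (13/75)·0.4615 + (17/75)·0.4118 = 0.480

0.480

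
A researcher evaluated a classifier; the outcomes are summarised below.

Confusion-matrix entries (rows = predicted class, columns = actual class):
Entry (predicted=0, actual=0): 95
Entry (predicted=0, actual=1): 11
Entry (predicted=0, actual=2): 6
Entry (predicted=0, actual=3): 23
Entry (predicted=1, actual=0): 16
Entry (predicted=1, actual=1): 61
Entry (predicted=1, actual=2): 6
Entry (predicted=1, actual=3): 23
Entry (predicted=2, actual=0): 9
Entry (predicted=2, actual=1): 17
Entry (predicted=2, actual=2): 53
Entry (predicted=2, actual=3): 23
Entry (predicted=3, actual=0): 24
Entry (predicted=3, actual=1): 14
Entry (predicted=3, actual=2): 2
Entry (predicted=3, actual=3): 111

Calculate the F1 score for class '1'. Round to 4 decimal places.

F1 score = 2·TP/(2·TP+FP+FN).
1: TP=61, FP=16+6+23=45, FN=11+17+14=42 → 122/209 = 0.58373

0.5837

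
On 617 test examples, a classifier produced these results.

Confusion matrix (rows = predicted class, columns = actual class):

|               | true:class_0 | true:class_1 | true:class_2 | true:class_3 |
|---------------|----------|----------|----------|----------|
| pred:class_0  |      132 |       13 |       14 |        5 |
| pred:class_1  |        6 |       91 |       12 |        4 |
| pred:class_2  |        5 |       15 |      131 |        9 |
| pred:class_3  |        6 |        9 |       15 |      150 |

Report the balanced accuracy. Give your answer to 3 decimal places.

Balanced accuracy = mean of per-class recall.
  class_0: recall = 132/149 = 0.8859
  class_1: recall = 91/128 = 0.7109
  class_2: recall = 131/172 = 0.7616
  class_3: recall = 150/168 = 0.8929
Mean = (0.8859 + 0.7109 + 0.7616 + 0.8929) / 4 = 0.813

0.813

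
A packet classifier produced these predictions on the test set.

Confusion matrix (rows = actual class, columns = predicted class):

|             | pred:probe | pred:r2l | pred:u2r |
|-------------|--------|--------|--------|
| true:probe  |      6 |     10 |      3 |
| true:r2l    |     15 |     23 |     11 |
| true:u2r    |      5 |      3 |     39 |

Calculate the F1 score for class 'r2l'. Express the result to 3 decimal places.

0.541

Treat 'r2l' as positive and all other classes as negative.
F1 score = 2·TP/(2·TP+FP+FN).
r2l: TP=23, FP=10+3=13, FN=15+11=26 → 46/85 = 0.5412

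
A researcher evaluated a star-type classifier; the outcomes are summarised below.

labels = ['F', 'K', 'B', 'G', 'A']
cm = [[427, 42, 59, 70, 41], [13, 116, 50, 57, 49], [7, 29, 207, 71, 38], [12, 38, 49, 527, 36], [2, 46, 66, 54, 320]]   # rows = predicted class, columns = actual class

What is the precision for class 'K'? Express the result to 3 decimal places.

precision = TP/(TP+FP).
K: TP=116, FP=13+50+57+49=169 → 116/285 = 0.4070

0.407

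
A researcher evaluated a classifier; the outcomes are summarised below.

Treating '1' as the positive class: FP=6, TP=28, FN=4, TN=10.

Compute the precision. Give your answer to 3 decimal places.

0.824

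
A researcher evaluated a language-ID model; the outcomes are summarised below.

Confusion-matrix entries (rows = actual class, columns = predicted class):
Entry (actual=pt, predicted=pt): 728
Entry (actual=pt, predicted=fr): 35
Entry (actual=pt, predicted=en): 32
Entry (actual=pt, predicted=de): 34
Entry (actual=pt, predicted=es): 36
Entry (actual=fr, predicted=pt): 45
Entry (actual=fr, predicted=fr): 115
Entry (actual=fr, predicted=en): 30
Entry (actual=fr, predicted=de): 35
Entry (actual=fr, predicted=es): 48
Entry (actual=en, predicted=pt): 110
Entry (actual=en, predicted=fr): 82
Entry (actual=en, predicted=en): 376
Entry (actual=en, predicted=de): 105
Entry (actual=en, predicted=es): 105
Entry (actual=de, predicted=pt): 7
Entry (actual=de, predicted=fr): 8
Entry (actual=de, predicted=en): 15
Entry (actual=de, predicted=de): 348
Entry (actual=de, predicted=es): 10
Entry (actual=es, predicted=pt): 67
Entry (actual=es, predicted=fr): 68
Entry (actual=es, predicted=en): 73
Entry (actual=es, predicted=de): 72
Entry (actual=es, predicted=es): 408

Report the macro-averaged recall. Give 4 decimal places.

0.6472

Per-class recall (TP/(TP+FN)):
  pt: TP=728, FN=35+32+34+36=137 → 728/865 = 0.84162
  fr: TP=115, FN=45+30+35+48=158 → 115/273 = 0.42125
  en: TP=376, FN=110+82+105+105=402 → 376/778 = 0.48329
  de: TP=348, FN=7+8+15+10=40 → 348/388 = 0.89691
  es: TP=408, FN=67+68+73+72=280 → 408/688 = 0.59302
Macro-recall = mean = (0.84162 + 0.42125 + 0.48329 + 0.89691 + 0.59302) / 5 = 0.6472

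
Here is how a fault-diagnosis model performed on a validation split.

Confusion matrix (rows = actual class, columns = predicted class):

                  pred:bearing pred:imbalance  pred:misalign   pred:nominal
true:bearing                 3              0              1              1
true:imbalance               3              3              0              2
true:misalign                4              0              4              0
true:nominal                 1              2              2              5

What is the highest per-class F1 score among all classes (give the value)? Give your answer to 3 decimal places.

0.556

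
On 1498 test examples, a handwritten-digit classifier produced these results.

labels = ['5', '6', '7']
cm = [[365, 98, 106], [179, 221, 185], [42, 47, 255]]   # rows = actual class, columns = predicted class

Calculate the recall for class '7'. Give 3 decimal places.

0.741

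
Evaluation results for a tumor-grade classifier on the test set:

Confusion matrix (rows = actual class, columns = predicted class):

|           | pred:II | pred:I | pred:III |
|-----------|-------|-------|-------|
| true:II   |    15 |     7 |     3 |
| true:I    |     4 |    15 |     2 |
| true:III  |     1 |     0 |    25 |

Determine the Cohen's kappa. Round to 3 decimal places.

0.644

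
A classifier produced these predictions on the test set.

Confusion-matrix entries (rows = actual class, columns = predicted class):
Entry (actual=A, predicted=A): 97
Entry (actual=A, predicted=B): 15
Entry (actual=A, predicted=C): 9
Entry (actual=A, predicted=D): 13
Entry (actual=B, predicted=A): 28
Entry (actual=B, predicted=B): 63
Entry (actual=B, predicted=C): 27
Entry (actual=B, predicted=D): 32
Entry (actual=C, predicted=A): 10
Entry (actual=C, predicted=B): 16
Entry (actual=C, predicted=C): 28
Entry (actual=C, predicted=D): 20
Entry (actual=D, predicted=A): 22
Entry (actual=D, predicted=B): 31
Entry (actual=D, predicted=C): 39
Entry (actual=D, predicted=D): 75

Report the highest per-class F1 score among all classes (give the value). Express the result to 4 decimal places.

Per-class F1 score (2·TP/(2·TP+FP+FN)):
  A: TP=97, FP=28+10+22=60, FN=15+9+13=37 → 194/291 = 0.66667
  B: TP=63, FP=15+16+31=62, FN=28+27+32=87 → 126/275 = 0.45818
  C: TP=28, FP=9+27+39=75, FN=10+16+20=46 → 56/177 = 0.31638
  D: TP=75, FP=13+32+20=65, FN=22+31+39=92 → 150/307 = 0.48860
Highest is class 'A' with F1 score = 0.6667.

0.6667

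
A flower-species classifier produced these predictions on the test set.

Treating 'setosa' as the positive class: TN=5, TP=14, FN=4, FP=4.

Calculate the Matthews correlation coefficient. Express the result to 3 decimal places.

0.333

MCC = (TP·TN − FP·FN) / √((TP+FP)(TP+FN)(TN+FP)(TN+FN))
Numerator = 14·5 − 4·4 = 54
Denominator = √(18·18·9·9) = √26244 = 162.0000
MCC = 54 / 162.0000 = 0.333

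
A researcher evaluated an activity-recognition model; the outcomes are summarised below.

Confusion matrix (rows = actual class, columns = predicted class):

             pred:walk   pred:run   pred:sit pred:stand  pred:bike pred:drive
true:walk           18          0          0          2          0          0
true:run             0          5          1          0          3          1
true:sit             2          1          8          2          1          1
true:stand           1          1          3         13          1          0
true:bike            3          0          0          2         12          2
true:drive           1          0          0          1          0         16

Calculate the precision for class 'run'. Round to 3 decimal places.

0.714

precision = TP/(TP+FP).
run: TP=5, FP=0+1+1+0+0=2 → 5/7 = 0.7143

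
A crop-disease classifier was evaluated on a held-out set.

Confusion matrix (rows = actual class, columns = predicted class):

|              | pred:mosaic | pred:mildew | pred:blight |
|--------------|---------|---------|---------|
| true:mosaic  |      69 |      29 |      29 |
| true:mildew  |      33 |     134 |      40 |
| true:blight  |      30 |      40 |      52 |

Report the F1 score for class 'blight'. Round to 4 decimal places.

Treat 'blight' as positive and all other classes as negative.
F1 score = 2·TP/(2·TP+FP+FN).
blight: TP=52, FP=29+40=69, FN=30+40=70 → 104/243 = 0.42798

0.4280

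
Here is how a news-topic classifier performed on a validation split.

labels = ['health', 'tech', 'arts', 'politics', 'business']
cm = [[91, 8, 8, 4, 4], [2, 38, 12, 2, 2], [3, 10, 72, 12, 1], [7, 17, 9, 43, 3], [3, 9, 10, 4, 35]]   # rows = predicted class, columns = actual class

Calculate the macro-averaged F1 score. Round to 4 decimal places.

0.6642

Per-class F1 score (2·TP/(2·TP+FP+FN)):
  health: TP=91, FP=8+8+4+4=24, FN=2+3+7+3=15 → 182/221 = 0.82353
  tech: TP=38, FP=2+12+2+2=18, FN=8+10+17+9=44 → 76/138 = 0.55072
  arts: TP=72, FP=3+10+12+1=26, FN=8+12+9+10=39 → 144/209 = 0.68900
  politics: TP=43, FP=7+17+9+3=36, FN=4+2+12+4=22 → 86/144 = 0.59722
  business: TP=35, FP=3+9+10+4=26, FN=4+2+1+3=10 → 70/106 = 0.66038
Macro-F1 score = mean = (0.82353 + 0.55072 + 0.68900 + 0.59722 + 0.66038) / 5 = 0.6642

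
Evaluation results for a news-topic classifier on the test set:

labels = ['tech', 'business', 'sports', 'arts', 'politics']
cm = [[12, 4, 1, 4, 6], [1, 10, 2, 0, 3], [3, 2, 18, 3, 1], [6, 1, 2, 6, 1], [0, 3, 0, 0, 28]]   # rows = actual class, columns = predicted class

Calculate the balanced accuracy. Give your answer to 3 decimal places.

Balanced accuracy = mean of per-class recall.
  tech: recall = 12/27 = 0.4444
  business: recall = 10/16 = 0.6250
  sports: recall = 18/27 = 0.6667
  arts: recall = 6/16 = 0.3750
  politics: recall = 28/31 = 0.9032
Mean = (0.4444 + 0.6250 + 0.6667 + 0.3750 + 0.9032) / 5 = 0.603

0.603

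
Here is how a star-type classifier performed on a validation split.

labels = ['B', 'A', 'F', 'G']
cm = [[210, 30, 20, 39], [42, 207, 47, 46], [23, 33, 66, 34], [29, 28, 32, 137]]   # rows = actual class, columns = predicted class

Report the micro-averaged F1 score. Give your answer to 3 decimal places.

Micro-averaging pools counts across classes: ΣTP=620, ΣFP=403, ΣFN=403.
Micro-F1 score = 2·TP/(2·TP+FP+FN) on pooled counts = 0.606 (equals overall accuracy in single-label multiclass).

0.606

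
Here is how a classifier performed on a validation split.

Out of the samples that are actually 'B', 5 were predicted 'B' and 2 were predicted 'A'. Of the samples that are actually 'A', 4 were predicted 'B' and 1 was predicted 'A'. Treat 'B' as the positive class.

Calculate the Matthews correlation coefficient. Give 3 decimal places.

-0.098

MCC = (TP·TN − FP·FN) / √((TP+FP)(TP+FN)(TN+FP)(TN+FN))
Numerator = 5·1 − 4·2 = -3
Denominator = √(9·7·5·3) = √945 = 30.7409
MCC = -3 / 30.7409 = -0.098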